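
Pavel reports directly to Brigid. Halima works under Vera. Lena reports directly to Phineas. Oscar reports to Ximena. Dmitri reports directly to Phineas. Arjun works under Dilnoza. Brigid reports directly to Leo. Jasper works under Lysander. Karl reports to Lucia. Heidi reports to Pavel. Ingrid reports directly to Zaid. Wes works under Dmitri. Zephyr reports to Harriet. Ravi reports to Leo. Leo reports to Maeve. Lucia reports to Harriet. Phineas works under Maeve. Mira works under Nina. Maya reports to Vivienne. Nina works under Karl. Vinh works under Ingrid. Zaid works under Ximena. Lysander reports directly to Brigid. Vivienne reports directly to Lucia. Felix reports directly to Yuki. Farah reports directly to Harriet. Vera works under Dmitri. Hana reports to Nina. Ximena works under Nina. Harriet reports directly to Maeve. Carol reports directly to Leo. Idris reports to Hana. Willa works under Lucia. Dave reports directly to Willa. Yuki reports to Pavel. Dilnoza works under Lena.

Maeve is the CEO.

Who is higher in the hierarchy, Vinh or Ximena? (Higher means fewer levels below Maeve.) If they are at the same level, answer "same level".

Ximena

Vinh is 8 levels below Maeve; Ximena is 5. Ximena is higher.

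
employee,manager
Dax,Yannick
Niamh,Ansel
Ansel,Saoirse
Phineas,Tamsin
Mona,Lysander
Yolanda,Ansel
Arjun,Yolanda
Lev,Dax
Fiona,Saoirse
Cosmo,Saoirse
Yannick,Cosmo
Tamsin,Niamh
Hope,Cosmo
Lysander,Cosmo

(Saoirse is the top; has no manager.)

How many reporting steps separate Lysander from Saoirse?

2

Chain from Lysander up to Saoirse: Lysander → Cosmo → Saoirse. That is 2 steps up, so Lysander is 2 levels below Saoirse.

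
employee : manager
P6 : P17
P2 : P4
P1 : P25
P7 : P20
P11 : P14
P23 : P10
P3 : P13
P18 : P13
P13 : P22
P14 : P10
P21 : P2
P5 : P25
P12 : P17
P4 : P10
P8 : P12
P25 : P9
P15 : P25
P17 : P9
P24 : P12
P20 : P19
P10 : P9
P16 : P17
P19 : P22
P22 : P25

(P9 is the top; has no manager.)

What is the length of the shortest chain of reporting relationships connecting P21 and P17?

5

P21 is 4 levels below P9, and P17 is 1 level below P9 (their lowest common manager). The shortest path runs up from P21 to P9 and back down to P17: 4 + 1 = 5 links.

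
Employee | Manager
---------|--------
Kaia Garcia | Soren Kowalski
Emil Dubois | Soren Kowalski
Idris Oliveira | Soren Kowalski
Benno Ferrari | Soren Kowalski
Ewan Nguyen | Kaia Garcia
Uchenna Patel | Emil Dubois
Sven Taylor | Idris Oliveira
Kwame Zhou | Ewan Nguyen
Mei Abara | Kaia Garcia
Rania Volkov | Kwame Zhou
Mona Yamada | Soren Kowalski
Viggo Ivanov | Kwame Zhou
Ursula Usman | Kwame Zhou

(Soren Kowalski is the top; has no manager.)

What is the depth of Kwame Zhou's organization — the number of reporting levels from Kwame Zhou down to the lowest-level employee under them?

The longest chain under Kwame Zhou runs Kwame Zhou → Ursula Usman, which is 1 level below Kwame Zhou.

1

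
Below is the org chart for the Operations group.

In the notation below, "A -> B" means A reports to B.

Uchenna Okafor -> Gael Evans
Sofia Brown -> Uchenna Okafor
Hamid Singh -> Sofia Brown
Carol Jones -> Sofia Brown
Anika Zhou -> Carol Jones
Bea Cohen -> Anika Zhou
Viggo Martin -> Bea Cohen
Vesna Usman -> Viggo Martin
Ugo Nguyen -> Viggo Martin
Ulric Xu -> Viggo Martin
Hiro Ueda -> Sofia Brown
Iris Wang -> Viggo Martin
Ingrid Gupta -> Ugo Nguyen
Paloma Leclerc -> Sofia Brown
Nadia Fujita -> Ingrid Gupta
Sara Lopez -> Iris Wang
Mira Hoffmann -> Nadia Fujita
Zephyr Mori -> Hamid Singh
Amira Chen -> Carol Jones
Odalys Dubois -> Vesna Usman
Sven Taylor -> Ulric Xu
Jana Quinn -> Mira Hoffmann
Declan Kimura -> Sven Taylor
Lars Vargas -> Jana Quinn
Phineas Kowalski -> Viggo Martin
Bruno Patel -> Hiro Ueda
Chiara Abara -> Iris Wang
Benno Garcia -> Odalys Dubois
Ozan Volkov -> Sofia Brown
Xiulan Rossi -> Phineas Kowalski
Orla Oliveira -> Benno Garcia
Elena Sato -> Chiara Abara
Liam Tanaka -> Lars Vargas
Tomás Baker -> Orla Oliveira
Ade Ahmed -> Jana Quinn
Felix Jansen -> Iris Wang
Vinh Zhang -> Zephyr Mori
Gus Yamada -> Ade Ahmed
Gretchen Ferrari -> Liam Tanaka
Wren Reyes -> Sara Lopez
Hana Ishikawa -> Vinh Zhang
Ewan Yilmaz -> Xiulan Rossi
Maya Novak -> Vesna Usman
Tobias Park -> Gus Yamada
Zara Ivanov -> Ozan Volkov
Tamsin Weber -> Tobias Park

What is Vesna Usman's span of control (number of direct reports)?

Vesna Usman directly manages Odalys Dubois, Maya Novak. That is 2 direct reports.

2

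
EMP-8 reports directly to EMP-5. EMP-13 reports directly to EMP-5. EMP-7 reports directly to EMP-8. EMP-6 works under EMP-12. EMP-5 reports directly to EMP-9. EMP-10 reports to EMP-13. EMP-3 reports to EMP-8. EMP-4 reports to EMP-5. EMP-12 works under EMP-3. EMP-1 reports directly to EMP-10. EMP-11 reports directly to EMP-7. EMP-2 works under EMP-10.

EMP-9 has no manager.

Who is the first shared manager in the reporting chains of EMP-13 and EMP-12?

EMP-5

EMP-13's chain of managers is EMP-5, EMP-9. EMP-12's chain of managers is EMP-3, EMP-8, EMP-5, EMP-9. The first manager that appears in both chains is EMP-5.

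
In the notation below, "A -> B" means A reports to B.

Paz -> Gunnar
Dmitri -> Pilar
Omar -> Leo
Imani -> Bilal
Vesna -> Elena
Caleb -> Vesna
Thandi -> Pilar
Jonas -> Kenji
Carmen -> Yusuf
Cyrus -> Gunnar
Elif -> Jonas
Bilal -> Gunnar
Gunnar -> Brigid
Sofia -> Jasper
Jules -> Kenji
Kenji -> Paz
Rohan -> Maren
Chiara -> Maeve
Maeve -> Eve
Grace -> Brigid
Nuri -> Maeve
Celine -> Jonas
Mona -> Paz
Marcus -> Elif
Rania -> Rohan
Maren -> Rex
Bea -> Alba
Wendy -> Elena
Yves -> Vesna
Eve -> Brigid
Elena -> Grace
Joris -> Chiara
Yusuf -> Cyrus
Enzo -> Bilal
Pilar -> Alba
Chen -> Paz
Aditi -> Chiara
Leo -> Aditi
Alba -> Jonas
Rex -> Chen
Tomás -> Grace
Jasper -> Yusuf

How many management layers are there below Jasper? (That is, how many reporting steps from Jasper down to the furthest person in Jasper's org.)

The longest chain under Jasper runs Jasper → Sofia, which is 1 level below Jasper.

1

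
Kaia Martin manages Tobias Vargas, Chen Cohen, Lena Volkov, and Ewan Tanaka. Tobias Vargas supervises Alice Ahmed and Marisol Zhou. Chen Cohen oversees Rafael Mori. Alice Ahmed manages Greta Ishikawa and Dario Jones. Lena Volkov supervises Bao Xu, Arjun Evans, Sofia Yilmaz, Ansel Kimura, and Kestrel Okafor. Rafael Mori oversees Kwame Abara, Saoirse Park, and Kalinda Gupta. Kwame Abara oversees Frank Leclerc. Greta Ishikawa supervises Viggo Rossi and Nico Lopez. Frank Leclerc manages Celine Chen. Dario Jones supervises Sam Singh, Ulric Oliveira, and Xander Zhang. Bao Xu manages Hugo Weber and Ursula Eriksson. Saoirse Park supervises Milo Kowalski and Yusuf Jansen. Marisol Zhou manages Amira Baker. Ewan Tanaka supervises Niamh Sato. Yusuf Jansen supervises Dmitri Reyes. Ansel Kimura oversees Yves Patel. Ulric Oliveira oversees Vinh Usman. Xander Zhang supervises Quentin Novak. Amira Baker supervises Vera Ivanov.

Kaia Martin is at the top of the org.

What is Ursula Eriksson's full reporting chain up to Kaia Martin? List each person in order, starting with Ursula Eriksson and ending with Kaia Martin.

Ursula Eriksson reports to Bao Xu. Bao Xu reports to Lena Volkov. Lena Volkov reports to Kaia Martin. Kaia Martin is at the top.

Ursula Eriksson -> Bao Xu -> Lena Volkov -> Kaia Martin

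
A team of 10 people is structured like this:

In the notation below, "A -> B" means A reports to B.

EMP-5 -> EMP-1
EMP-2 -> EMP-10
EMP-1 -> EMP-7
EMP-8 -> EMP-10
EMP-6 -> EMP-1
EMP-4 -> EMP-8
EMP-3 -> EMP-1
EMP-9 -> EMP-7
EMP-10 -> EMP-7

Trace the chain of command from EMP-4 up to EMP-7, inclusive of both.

EMP-4 reports to EMP-8. EMP-8 reports to EMP-10. EMP-10 reports to EMP-7. EMP-7 is at the top.

EMP-4 -> EMP-8 -> EMP-10 -> EMP-7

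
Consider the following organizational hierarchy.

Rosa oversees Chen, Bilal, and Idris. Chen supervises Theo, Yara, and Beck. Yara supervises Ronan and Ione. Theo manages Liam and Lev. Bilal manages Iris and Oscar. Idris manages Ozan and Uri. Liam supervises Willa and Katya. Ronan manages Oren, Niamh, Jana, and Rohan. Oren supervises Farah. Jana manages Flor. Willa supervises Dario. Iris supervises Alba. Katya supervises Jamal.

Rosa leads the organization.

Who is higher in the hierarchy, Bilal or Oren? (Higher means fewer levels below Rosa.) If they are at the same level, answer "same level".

Bilal is 1 level below Rosa; Oren is 4. Bilal is higher.

Bilal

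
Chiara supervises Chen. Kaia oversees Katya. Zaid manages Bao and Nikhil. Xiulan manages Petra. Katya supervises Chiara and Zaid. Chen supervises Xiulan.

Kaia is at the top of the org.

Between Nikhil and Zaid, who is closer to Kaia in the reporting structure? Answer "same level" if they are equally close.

Nikhil is 3 levels below Kaia; Zaid is 2. Zaid is higher.

Zaid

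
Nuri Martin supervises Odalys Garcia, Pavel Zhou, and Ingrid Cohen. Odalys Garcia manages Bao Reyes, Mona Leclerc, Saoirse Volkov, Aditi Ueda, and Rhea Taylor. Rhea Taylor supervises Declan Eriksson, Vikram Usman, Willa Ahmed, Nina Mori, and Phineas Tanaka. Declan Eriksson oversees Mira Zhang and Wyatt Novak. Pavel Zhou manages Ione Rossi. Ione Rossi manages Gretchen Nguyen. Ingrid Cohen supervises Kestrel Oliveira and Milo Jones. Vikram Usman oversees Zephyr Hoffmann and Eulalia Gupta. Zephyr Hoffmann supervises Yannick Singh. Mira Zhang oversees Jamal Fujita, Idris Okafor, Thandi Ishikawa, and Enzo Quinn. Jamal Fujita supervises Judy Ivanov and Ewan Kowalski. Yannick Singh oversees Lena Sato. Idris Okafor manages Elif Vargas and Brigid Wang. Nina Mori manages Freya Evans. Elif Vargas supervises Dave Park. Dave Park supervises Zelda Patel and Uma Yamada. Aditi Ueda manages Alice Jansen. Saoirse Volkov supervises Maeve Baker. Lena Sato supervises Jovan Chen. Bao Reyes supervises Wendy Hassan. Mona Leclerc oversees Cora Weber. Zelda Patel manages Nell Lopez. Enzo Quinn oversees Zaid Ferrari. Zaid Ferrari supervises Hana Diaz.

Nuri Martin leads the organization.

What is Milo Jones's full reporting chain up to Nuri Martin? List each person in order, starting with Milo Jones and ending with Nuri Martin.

Milo Jones -> Ingrid Cohen -> Nuri Martin

Milo Jones reports to Ingrid Cohen. Ingrid Cohen reports to Nuri Martin. Nuri Martin is at the top.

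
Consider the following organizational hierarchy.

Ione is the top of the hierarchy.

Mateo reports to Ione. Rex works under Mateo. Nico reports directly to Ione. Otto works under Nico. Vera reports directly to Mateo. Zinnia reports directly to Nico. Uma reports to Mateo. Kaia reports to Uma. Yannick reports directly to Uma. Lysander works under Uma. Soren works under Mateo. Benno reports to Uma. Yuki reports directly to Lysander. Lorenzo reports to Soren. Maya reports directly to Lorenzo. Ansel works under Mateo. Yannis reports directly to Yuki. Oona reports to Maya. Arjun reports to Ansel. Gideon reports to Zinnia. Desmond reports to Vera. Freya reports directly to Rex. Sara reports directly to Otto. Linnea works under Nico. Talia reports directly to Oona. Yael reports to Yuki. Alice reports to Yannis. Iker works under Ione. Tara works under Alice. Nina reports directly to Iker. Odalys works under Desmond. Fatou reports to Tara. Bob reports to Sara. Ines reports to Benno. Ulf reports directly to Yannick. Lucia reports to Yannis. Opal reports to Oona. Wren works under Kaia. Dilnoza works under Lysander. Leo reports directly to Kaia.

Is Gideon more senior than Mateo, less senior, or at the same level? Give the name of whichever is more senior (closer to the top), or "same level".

Gideon is 3 levels below Ione; Mateo is 1. Mateo is higher.

Mateo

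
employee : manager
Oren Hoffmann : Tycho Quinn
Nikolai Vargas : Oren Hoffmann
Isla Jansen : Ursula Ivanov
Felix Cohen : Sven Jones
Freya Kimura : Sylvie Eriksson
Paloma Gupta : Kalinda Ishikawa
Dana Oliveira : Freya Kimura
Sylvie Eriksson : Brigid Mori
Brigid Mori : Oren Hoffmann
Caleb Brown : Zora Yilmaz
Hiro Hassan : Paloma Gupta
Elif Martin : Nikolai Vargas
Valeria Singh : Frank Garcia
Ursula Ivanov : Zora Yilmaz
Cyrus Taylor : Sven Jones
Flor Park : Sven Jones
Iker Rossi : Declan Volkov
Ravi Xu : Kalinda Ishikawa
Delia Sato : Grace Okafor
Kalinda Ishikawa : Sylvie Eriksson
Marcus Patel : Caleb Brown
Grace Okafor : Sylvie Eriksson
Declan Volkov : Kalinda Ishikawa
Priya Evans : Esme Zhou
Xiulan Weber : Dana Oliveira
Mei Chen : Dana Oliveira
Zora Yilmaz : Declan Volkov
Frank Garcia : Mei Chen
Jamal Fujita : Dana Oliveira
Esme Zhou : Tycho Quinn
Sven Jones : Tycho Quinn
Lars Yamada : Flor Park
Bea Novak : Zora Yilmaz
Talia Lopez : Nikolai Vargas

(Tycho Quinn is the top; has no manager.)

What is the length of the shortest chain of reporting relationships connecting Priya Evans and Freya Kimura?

Priya Evans is 2 levels below Tycho Quinn, and Freya Kimura is 4 levels below Tycho Quinn (their lowest common manager). The shortest path runs up from Priya Evans to Tycho Quinn and back down to Freya Kimura: 2 + 4 = 6 links.

6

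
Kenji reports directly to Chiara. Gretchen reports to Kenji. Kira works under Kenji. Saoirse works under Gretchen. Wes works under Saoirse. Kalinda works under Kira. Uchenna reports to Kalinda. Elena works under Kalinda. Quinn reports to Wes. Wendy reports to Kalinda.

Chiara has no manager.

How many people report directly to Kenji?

2

Kenji directly manages Gretchen, Kira. That is 2 direct reports.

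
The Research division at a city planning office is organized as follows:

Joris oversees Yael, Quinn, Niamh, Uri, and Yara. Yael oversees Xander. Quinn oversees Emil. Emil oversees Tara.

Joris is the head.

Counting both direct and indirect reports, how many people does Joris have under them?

Joris directly manages Yael, Quinn, Niamh, Uri, Yara. Under Yael: Xander (1). Under Quinn: Emil, Tara (2). Niamh has no reports. Uri has no reports. Yara has no reports. So Joris's organization is 5 direct reports plus everyone under them: 2 + 3 + 1 + 1 + 1 = 8.

8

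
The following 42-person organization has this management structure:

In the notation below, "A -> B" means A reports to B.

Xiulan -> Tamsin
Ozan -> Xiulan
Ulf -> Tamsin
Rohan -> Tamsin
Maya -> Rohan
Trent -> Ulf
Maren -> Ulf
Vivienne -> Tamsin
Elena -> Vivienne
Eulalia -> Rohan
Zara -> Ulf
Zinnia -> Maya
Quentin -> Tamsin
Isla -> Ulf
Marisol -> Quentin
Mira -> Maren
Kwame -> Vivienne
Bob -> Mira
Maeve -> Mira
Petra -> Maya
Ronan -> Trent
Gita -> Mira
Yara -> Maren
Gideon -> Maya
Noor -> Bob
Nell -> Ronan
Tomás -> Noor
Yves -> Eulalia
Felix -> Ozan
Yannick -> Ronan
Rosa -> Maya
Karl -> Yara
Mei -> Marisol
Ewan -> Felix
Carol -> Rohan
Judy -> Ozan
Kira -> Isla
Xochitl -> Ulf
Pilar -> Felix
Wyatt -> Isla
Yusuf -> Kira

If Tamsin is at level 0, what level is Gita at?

Chain from Gita up to Tamsin: Gita → Mira → Maren → Ulf → Tamsin. That is 4 steps up, so Gita is 4 levels below Tamsin.

4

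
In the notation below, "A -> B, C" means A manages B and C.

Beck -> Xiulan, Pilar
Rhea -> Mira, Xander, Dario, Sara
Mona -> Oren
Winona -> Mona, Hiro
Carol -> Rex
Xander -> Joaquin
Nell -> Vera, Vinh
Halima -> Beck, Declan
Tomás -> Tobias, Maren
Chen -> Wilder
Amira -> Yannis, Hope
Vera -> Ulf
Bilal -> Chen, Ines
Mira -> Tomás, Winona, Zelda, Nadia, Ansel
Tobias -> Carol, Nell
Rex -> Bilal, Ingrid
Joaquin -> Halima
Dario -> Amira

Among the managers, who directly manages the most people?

Mira

Direct-report counts: Rhea has 4; Dario has 1; Amira has 2; Xander has 1; Joaquin has 1; Halima has 2; Beck has 2; Mira has 5; Winona has 2; Mona has 1; Tomás has 2; Tobias has 2; Nell has 2; Vera has 1; Carol has 1; Rex has 2; Bilal has 2; Chen has 1. The largest is 5, held by Mira.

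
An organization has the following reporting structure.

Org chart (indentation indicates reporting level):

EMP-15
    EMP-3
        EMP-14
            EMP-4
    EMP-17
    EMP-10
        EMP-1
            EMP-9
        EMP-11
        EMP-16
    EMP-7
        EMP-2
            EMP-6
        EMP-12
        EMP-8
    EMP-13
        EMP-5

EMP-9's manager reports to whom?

EMP-9 reports to EMP-1, and EMP-1 reports to EMP-10. So EMP-9's skip-level manager is EMP-10.

EMP-10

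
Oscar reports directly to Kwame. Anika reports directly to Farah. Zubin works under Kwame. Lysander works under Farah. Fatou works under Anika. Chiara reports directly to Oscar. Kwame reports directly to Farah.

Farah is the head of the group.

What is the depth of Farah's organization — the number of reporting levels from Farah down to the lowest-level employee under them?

The longest chain under Farah runs Farah → Kwame → Oscar → Chiara, which is 3 levels below Farah.

3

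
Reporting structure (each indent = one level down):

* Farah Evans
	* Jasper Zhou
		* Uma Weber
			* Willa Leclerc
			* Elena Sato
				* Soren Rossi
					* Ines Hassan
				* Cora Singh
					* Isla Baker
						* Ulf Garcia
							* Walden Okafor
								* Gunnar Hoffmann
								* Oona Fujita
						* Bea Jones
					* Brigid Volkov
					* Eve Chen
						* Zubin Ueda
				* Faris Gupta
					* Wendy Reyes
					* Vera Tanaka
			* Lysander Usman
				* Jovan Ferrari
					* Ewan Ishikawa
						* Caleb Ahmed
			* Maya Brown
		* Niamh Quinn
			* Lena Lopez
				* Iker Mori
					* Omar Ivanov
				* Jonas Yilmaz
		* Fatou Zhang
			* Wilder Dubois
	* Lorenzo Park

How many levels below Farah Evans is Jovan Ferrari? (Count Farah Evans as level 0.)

4

Chain from Jovan Ferrari up to Farah Evans: Jovan Ferrari → Lysander Usman → Uma Weber → Jasper Zhou → Farah Evans. That is 4 steps up, so Jovan Ferrari is 4 levels below Farah Evans.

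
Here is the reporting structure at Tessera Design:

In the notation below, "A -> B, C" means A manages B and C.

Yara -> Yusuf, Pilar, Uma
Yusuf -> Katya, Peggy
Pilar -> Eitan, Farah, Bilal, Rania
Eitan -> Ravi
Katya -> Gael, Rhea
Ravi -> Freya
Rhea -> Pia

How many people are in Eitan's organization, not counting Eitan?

2

Eitan directly manages Ravi. Under Ravi: Freya (1). That's 2 in total.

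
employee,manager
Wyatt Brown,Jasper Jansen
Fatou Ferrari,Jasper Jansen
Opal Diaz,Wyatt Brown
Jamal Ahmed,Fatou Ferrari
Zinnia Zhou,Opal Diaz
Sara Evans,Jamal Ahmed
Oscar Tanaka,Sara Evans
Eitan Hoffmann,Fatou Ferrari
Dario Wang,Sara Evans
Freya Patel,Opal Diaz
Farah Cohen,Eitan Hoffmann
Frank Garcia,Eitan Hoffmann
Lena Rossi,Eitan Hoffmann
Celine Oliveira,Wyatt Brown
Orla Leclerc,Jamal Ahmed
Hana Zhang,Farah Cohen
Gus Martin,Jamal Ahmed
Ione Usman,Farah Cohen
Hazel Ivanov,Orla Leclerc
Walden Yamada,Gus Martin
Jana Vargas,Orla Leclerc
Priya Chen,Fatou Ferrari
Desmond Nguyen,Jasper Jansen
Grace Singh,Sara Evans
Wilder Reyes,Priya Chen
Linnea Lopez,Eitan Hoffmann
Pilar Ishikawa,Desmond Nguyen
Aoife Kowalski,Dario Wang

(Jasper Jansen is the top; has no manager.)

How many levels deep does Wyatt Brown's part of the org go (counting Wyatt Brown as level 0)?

2

The longest chain under Wyatt Brown runs Wyatt Brown → Opal Diaz → Freya Patel, which is 2 levels below Wyatt Brown.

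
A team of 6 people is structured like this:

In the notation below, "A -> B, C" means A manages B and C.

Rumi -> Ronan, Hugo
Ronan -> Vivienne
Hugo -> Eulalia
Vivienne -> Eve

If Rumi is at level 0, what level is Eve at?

3

Chain from Eve up to Rumi: Eve → Vivienne → Ronan → Rumi. That is 3 steps up, so Eve is 3 levels below Rumi.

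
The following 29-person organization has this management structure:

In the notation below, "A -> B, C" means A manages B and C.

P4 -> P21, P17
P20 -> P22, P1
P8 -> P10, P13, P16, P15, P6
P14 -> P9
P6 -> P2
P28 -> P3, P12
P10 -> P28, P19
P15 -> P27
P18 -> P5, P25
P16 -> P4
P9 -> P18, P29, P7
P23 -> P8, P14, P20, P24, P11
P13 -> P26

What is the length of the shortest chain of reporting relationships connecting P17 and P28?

5

P17 is 3 levels below P8, and P28 is 2 levels below P8 (their lowest common manager). The shortest path runs up from P17 to P8 and back down to P28: 3 + 2 = 5 links.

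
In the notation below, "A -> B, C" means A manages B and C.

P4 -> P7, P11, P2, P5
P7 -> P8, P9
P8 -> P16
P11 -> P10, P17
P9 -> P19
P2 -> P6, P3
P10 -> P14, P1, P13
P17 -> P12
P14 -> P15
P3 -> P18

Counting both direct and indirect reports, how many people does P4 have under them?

18

P4 directly manages P7, P11, P2, P5. Under P7: P9, P19, P8, P16 (4). Under P11: P17, P12, P10, P13, P1, P14, P15 (7). Under P2: P3, P18, P6 (3). P5 has no reports. So P4's organization is 4 direct reports plus everyone under them: 5 + 8 + 4 + 1 = 18.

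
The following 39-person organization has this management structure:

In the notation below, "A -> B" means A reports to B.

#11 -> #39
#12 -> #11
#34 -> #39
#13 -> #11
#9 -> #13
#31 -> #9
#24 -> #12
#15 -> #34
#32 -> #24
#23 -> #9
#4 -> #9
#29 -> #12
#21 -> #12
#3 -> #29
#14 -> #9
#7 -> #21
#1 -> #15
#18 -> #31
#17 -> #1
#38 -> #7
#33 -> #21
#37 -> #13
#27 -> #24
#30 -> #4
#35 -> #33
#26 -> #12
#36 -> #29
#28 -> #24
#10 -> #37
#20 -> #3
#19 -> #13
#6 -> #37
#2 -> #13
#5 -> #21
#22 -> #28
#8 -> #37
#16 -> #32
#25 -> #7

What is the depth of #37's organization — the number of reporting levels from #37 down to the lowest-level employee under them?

1

The longest chain under #37 runs #37 → #8, which is 1 level below #37.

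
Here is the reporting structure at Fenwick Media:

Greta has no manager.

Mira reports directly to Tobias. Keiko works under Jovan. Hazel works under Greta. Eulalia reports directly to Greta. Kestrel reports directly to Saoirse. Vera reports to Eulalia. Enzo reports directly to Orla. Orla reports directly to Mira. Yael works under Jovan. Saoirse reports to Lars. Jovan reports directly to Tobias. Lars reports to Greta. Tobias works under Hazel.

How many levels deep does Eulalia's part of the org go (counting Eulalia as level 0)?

1

The longest chain under Eulalia runs Eulalia → Vera, which is 1 level below Eulalia.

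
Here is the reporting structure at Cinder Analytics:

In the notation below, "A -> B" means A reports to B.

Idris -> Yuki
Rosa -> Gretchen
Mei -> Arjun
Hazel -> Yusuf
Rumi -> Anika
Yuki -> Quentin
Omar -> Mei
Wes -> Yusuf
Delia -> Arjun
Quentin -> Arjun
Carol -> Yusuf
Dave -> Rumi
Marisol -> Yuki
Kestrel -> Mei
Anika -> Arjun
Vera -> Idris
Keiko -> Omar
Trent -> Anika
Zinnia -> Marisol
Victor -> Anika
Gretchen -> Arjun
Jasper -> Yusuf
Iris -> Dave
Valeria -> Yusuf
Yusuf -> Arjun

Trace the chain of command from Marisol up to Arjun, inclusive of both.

Marisol reports to Yuki. Yuki reports to Quentin. Quentin reports to Arjun. Arjun is at the top.

Marisol -> Yuki -> Quentin -> Arjun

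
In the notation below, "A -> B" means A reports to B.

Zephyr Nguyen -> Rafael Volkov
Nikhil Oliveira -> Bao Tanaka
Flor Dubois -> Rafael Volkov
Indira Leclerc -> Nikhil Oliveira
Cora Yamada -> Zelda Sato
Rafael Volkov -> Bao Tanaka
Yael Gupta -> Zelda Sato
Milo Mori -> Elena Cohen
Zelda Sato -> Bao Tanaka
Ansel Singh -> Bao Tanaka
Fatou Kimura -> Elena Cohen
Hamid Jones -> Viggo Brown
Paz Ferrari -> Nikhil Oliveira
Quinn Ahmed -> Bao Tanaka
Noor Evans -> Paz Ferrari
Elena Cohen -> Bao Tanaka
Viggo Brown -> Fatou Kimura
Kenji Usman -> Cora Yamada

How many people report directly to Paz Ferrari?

Paz Ferrari directly manages Noor Evans. That is 1 direct report.

1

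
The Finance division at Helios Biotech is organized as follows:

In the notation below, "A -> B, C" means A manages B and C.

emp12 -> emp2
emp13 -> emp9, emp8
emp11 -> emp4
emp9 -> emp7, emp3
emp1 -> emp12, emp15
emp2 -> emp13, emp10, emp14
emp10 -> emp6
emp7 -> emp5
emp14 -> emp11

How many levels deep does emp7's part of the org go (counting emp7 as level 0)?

1

The longest chain under emp7 runs emp7 → emp5, which is 1 level below emp7.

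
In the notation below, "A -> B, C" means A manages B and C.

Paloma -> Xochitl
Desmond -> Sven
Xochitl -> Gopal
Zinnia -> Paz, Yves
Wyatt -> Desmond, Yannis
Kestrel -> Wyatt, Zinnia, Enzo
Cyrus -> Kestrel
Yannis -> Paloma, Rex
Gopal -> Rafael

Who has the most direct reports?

Kestrel

Direct-report counts: Cyrus has 1; Kestrel has 3; Zinnia has 2; Wyatt has 2; Yannis has 2; Paloma has 1; Xochitl has 1; Gopal has 1; Desmond has 1. The largest is 3, held by Kestrel.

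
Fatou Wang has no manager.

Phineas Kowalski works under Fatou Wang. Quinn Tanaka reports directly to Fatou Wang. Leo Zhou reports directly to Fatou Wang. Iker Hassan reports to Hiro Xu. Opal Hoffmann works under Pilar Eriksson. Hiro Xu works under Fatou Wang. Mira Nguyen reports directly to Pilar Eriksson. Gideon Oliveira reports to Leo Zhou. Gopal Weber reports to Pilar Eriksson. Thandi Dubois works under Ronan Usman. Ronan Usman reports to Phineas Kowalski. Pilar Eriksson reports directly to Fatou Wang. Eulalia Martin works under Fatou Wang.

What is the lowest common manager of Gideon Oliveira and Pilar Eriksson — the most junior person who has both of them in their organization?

Fatou Wang

Gideon Oliveira's chain of managers is Leo Zhou, Fatou Wang. Pilar Eriksson's chain of managers is Fatou Wang. The first manager that appears in both chains is Fatou Wang.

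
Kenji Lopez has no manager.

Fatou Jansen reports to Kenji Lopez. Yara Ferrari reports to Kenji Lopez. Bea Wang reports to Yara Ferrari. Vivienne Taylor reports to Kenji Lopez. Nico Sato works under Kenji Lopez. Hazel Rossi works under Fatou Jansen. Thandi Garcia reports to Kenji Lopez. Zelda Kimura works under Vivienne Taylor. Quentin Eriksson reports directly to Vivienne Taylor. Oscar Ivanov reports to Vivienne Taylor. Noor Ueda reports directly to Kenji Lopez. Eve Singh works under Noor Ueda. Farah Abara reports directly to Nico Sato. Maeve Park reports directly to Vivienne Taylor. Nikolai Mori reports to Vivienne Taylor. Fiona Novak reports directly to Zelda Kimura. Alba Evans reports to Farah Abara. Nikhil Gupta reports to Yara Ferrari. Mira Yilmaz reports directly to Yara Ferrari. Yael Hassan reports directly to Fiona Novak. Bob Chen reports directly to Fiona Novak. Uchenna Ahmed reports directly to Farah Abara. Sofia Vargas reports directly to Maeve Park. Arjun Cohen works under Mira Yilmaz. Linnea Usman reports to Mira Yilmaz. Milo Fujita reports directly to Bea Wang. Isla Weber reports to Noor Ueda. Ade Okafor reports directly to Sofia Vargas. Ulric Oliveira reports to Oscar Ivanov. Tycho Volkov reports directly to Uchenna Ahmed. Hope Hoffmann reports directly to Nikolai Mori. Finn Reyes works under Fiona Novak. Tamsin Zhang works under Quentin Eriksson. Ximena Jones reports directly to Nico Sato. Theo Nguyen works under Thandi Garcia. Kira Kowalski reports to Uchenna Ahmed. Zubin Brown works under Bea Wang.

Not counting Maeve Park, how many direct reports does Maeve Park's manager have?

4

Maeve Park reports to Vivienne Taylor. Vivienne Taylor's other direct reports are Zelda Kimura, Quentin Eriksson, Oscar Ivanov, Nikolai Mori — 4 peers.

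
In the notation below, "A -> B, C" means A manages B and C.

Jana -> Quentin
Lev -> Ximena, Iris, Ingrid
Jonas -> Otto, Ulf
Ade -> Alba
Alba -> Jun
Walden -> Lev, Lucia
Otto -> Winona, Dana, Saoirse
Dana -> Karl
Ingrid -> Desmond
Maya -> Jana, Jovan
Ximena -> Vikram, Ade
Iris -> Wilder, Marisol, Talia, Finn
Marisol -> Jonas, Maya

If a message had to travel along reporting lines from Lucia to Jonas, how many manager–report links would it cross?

Lucia is 1 level below Walden, and Jonas is 4 levels below Walden (their lowest common manager). The shortest path runs up from Lucia to Walden and back down to Jonas: 1 + 4 = 5 links.

5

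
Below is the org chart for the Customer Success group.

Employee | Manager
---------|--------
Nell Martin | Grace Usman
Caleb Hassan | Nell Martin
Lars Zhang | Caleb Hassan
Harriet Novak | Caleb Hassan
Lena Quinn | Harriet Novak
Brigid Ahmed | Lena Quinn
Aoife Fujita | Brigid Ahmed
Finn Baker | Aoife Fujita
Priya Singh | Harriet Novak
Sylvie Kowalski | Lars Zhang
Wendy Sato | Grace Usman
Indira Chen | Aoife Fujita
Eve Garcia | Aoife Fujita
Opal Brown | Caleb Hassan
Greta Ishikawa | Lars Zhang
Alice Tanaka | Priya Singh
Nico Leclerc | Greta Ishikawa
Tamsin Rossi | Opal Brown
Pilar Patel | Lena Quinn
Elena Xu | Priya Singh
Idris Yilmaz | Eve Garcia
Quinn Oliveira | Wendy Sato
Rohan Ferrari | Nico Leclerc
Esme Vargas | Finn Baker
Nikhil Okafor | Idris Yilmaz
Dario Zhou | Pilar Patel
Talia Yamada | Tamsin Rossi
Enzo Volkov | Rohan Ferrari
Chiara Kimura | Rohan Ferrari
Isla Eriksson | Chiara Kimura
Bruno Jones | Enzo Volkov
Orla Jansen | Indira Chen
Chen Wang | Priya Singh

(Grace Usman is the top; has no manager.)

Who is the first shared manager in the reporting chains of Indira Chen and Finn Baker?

Indira Chen's chain of managers is Aoife Fujita, Brigid Ahmed, Lena Quinn, Harriet Novak, Caleb Hassan, Nell Martin, Grace Usman. Finn Baker's chain of managers is Aoife Fujita, Brigid Ahmed, Lena Quinn, Harriet Novak, Caleb Hassan, Nell Martin, Grace Usman. The first manager that appears in both chains is Aoife Fujita.

Aoife Fujita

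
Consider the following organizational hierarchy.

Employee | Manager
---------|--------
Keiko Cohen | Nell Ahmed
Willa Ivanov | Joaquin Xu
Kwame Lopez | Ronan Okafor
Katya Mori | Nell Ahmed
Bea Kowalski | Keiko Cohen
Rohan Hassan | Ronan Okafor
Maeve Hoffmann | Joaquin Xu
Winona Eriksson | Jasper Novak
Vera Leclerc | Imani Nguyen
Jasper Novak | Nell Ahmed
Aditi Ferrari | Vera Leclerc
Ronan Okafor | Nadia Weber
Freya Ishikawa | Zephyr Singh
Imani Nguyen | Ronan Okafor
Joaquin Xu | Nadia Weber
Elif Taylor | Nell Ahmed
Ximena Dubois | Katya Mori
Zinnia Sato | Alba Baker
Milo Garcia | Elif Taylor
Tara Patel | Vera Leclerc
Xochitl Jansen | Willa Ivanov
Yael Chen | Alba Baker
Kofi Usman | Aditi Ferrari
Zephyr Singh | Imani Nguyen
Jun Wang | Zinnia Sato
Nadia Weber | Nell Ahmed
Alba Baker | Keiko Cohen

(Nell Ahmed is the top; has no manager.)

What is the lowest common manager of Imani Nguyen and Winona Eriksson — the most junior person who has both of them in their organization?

Imani Nguyen's chain of managers is Ronan Okafor, Nadia Weber, Nell Ahmed. Winona Eriksson's chain of managers is Jasper Novak, Nell Ahmed. The first manager that appears in both chains is Nell Ahmed.

Nell Ahmed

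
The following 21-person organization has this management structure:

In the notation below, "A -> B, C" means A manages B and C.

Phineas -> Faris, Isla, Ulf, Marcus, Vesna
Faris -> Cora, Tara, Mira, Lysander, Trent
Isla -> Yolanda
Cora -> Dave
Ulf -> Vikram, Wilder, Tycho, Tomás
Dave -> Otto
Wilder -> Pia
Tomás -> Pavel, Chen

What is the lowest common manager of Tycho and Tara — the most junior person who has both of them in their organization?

Tycho's chain of managers is Ulf, Phineas. Tara's chain of managers is Faris, Phineas. The first manager that appears in both chains is Phineas.

Phineas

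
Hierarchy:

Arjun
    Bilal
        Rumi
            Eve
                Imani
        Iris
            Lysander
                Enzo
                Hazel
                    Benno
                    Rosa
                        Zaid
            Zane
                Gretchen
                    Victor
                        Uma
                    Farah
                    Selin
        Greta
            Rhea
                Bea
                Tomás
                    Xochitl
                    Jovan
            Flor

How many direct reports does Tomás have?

2

Tomás directly manages Xochitl, Jovan. That is 2 direct reports.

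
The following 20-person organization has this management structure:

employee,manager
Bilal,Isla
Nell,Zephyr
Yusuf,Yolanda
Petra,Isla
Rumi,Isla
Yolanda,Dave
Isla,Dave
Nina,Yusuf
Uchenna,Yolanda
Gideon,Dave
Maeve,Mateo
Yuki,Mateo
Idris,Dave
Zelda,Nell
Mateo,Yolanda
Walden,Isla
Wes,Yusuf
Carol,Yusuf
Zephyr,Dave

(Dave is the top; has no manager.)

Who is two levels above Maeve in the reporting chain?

Maeve reports to Mateo, and Mateo reports to Yolanda. So Maeve's skip-level manager is Yolanda.

Yolanda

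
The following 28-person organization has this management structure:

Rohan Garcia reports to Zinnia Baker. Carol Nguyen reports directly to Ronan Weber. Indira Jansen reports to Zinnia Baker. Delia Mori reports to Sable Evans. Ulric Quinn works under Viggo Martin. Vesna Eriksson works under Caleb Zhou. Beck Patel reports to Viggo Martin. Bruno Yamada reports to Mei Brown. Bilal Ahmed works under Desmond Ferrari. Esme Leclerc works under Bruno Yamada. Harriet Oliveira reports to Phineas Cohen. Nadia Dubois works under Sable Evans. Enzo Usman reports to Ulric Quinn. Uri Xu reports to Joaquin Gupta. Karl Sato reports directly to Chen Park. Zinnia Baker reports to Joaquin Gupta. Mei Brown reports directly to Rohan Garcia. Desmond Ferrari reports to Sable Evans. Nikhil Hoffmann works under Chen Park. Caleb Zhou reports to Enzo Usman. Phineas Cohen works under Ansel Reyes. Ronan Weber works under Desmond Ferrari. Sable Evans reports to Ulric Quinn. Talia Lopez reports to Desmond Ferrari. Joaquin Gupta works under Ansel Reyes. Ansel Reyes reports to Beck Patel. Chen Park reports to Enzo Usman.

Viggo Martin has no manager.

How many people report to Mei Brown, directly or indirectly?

2

Mei Brown directly manages Bruno Yamada. Under Bruno Yamada: Esme Leclerc (1). That's 2 in total.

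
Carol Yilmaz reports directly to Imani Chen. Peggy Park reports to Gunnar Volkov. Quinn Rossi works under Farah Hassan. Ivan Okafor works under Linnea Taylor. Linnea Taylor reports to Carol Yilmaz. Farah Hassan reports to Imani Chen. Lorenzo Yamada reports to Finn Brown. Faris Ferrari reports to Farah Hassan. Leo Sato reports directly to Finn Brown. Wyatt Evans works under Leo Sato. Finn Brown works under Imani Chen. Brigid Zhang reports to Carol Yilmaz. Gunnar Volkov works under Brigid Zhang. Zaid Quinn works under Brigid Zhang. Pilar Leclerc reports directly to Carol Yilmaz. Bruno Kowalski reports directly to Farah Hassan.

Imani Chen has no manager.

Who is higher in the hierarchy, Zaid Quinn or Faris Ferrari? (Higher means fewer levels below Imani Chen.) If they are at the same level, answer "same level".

Faris Ferrari

Zaid Quinn is 3 levels below Imani Chen; Faris Ferrari is 2. Faris Ferrari is higher.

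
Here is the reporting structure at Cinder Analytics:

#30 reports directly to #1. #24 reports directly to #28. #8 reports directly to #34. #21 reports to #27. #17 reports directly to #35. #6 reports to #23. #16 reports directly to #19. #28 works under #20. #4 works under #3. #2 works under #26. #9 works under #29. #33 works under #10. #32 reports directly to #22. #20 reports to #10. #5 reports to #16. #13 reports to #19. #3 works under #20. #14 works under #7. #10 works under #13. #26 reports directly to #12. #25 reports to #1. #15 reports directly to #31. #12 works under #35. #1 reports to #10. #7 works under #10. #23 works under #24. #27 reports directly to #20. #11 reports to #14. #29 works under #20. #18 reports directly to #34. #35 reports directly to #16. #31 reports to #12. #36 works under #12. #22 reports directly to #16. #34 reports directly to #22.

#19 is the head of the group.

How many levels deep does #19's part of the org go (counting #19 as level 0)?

The longest chain under #19 runs #19 → #13 → #10 → #20 → #28 → #24 → #23 → #6, which is 7 levels below #19.

7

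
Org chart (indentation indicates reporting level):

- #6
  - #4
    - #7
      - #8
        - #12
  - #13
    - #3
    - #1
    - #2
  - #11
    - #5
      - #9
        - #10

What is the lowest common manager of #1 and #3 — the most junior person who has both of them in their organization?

#13

#1's chain of managers is #13, #6. #3's chain of managers is #13, #6. The first manager that appears in both chains is #13.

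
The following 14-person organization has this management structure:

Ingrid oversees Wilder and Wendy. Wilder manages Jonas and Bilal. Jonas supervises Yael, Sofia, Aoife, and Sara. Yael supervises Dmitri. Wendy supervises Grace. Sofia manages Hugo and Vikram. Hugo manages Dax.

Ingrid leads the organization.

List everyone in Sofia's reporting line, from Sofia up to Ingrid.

Sofia -> Jonas -> Wilder -> Ingrid

Sofia reports to Jonas. Jonas reports to Wilder. Wilder reports to Ingrid. Ingrid is at the top.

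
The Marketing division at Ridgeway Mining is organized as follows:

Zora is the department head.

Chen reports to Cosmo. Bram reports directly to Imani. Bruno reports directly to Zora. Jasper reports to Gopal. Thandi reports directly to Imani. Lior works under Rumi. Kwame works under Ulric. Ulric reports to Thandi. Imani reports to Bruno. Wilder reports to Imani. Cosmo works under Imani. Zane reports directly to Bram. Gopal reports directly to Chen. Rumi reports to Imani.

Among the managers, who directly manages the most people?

Imani

Direct-report counts: Zora has 1; Bruno has 1; Imani has 5; Rumi has 1; Thandi has 1; Ulric has 1; Bram has 1; Cosmo has 1; Chen has 1; Gopal has 1. The largest is 5, held by Imani.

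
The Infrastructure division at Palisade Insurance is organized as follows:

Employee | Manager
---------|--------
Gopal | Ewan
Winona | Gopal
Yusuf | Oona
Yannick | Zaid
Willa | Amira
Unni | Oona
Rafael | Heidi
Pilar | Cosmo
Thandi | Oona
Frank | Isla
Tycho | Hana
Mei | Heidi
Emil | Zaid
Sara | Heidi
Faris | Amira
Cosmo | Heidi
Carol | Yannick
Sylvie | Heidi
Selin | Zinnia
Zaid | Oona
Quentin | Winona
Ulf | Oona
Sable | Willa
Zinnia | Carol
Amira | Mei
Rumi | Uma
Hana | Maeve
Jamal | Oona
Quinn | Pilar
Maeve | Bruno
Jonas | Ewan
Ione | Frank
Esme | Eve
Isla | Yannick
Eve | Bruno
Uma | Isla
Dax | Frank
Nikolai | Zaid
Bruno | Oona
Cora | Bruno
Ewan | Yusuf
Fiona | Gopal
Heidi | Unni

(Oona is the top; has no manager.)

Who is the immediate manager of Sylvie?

Sylvie reports directly to Heidi.

Heidi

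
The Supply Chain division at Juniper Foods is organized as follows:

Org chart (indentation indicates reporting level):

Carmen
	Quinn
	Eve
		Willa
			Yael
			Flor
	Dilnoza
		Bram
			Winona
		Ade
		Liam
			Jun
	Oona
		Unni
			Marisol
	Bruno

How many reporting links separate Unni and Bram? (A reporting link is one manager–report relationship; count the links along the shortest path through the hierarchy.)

Unni is 2 levels below Carmen, and Bram is 2 levels below Carmen (their lowest common manager). The shortest path runs up from Unni to Carmen and back down to Bram: 2 + 2 = 4 links.

4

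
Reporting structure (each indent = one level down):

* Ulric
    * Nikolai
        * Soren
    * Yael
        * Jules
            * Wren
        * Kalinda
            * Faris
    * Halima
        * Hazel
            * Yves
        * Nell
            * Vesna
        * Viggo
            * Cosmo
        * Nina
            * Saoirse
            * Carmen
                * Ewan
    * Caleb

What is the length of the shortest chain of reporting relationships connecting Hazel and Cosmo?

Hazel is 1 level below Halima, and Cosmo is 2 levels below Halima (their lowest common manager). The shortest path runs up from Hazel to Halima and back down to Cosmo: 1 + 2 = 3 links.

3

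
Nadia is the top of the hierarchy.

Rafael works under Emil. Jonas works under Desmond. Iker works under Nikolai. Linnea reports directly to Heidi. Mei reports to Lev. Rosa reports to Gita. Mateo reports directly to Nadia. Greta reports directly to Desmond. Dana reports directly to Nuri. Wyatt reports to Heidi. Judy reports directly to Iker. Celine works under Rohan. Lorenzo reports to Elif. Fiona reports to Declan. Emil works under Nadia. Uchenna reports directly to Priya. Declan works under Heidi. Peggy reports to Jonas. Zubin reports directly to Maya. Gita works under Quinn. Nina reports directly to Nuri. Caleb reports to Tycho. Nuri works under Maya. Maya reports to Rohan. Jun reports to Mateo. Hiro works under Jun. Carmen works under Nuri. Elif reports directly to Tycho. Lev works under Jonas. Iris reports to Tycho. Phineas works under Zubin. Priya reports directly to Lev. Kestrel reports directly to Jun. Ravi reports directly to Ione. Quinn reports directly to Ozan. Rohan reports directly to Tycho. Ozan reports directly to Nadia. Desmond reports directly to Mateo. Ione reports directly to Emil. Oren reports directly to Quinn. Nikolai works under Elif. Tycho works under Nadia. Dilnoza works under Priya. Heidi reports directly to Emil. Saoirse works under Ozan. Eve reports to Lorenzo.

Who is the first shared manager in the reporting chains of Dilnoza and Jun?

Mateo

Dilnoza's chain of managers is Priya, Lev, Jonas, Desmond, Mateo, Nadia. Jun's chain of managers is Mateo, Nadia. The first manager that appears in both chains is Mateo.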